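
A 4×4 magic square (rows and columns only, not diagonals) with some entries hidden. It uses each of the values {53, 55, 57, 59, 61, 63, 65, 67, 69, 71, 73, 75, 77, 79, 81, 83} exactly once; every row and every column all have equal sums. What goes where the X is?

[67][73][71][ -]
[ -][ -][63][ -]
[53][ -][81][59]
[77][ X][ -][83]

55

The 16 entries sum to 1088, so each line sums to 1088/4 = 272.
Row 1 must total 272; the given cells sum to 211, so (1,4) = 61.
Row 3: 53 + 81 + 59 + ? = 272, so (3,2) = 79.
Using column 1: 67 + 53 + 77 + ? → (2,1) = 272 − 197 = 75.
Using column 3: 71 + 63 + 81 + ? → (4,3) = 272 − 215 = 57.
Column 4: 61 + 59 + 83 + ? = 272, so (2,4) = 69.
From row 2, 272 − (75 + 63 + 69) gives (2,2) = 65.
Row 4 needs 272; the known cells sum to 217, so (4,2) = 55.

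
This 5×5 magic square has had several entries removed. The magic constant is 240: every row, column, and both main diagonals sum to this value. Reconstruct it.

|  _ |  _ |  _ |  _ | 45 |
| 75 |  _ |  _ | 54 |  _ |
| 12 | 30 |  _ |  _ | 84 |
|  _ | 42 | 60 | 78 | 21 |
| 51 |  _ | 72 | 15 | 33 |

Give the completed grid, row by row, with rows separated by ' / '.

63 81 24 27 45 / 75 18 36 54 57 / 12 30 48 66 84 / 39 42 60 78 21 / 51 69 72 15 33

Row 4 needs 240; the known cells sum to 201, so (4,1) = 39.
The remaining cell in row 5 is (5,2) = 240 − 171 = 69.
Column 1: 75 + 12 + 39 + 51 + ? = 240, so (1,1) = 63.
Column 5: 45 + 84 + 21 + 33 + ? = 240, so (2,5) = 57.
Anti-diagonal: 45 + 54 + 42 + 51 + ? = 240, so (3,3) = 48.
Row 3: 12 + 30 + 48 + 84 + ? = 240, so (3,4) = 66.
Column 4 must total 240; the given cells sum to 213, so (1,4) = 27.
The remaining cell in main diagonal is (2,2) = 240 − 222 = 18.
The remaining cell in row 2 is (2,3) = 240 − 204 = 36.
Using column 2: 18 + 30 + 42 + 69 + ? → (1,2) = 240 − 159 = 81.
Column 3: 36 + 48 + 60 + 72 + ? = 240, so (1,3) = 24.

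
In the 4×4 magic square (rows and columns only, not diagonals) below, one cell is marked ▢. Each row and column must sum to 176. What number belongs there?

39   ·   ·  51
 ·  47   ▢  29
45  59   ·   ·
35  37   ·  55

From row 4, 176 − (35 + 37 + 55) gives (4,3) = 49.
Column 1 needs 176; the known cells sum to 119, so (2,1) = 57.
From column 2, 176 − (47 + 59 + 37) gives (1,2) = 33.
Using column 4: 51 + 29 + 55 + ? → (3,4) = 176 − 135 = 41.
Row 1: 39 + 33 + 51 + ? = 176, so (1,3) = 53.
From row 2, 176 − (57 + 47 + 29) gives (2,3) = 43.

43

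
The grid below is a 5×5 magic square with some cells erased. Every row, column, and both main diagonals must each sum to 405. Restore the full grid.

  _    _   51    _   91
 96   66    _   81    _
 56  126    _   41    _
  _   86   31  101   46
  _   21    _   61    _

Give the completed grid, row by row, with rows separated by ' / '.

36 106 51 121 91 / 96 66 136 81 26 / 56 126 71 41 111 / 141 86 31 101 46 / 76 21 116 61 131

From row 4, 405 − (86 + 31 + 101 + 46) gives (4,1) = 141.
From column 2, 405 − (66 + 126 + 86 + 21) gives (1,2) = 106.
From column 4, 405 − (81 + 41 + 101 + 61) gives (1,4) = 121.
From row 1, 405 − (106 + 51 + 121 + 91) gives (1,1) = 36.
Using column 1: 36 + 96 + 56 + 141 + ? → (5,1) = 405 − 329 = 76.
Anti-diagonal: 91 + 81 + 86 + 76 + ? = 405, so (3,3) = 71.
Row 3 needs 405; the known cells sum to 294, so (3,5) = 111.
Using main diagonal: 36 + 66 + 71 + 101 + ? → (5,5) = 405 − 274 = 131.
Row 5 must total 405; the given cells sum to 289, so (5,3) = 116.
The remaining cell in column 3 is (2,3) = 405 − 269 = 136.
Column 5 needs 405; the known cells sum to 379, so (2,5) = 26.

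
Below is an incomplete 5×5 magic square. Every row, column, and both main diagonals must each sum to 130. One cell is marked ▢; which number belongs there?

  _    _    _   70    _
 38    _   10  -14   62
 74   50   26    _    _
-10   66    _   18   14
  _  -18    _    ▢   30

The remaining cell in row 2 is (2,2) = 130 − 96 = 34.
Row 4: -10 + 66 + 18 + 14 + ? = 130, so (4,3) = 42.
Column 2 must total 130; the given cells sum to 132, so (1,2) = -2.
From main diagonal, 130 − (34 + 26 + 18 + 30) gives (1,1) = 22.
Column 1 needs 130; the known cells sum to 124, so (5,1) = 6.
The remaining cell in anti-diagonal is (1,5) = 130 − 84 = 46.
Row 1 needs 130; the known cells sum to 136, so (1,3) = -6.
Using column 3: -6 + 10 + 26 + 42 + ? → (5,3) = 130 − 72 = 58.
The remaining cell in column 5 is (3,5) = 130 − 152 = -22.
Using row 3: 74 + 50 + 26 + (-22) + ? → (3,4) = 130 − 128 = 2.
Row 5: 6 + (-18) + 58 + 30 + ? = 130, so (5,4) = 54.

54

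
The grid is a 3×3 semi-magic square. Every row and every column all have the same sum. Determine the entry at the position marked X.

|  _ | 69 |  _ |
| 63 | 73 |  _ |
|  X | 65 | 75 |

67

Column 2 is complete and sums to 207; that is the magic constant.
Row 2 needs 207; the known cells sum to 136, so (2,3) = 71.
Row 3: 65 + 75 + ? = 207, so (3,1) = 67.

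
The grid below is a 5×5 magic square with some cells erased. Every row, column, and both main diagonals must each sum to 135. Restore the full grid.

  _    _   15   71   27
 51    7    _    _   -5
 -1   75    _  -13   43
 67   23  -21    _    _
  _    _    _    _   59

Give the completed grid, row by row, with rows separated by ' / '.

-17 39 15 71 27 / 51 7 63 19 -5 / -1 75 31 -13 43 / 67 23 -21 55 11 / 35 -9 47 3 59

Using row 3: -1 + 75 + (-13) + 43 + ? → (3,3) = 135 − 104 = 31.
Using column 5: 27 + (-5) + 43 + 59 + ? → (4,5) = 135 − 124 = 11.
Row 4 needs 135; the known cells sum to 80, so (4,4) = 55.
Main diagonal needs 135; the known cells sum to 152, so (1,1) = -17.
Using row 1: -17 + 15 + 71 + 27 + ? → (1,2) = 135 − 96 = 39.
From column 1, 135 − (-17 + 51 + (-1) + 67) gives (5,1) = 35.
Using column 2: 39 + 7 + 75 + 23 + ? → (5,2) = 135 − 144 = -9.
The remaining cell in anti-diagonal is (2,4) = 135 − 116 = 19.
Row 2 must total 135; the given cells sum to 72, so (2,3) = 63.
Column 3 needs 135; the known cells sum to 88, so (5,3) = 47.
The remaining cell in column 4 is (5,4) = 135 − 132 = 3.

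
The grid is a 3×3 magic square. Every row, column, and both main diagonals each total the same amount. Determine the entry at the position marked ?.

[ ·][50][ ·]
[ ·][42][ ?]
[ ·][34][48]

Column 2 is complete and sums to 126; that is the magic constant.
Using row 3: 34 + 48 + ? → (3,1) = 126 − 82 = 44.
The remaining cell in main diagonal is (1,1) = 126 − 90 = 36.
Anti-diagonal needs 126; the known cells sum to 86, so (1,3) = 40.
Column 1 must total 126; the given cells sum to 80, so (2,1) = 46.
Using column 3: 40 + 48 + ? → (2,3) = 126 − 88 = 38.

38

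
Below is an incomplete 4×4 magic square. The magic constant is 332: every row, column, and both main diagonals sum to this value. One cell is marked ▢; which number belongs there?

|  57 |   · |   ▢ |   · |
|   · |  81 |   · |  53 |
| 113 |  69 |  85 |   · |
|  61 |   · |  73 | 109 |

77

Row 3 must total 332; the given cells sum to 267, so (3,4) = 65.
From row 4, 332 − (61 + 73 + 109) gives (4,2) = 89.
Column 1 must total 332; the given cells sum to 231, so (2,1) = 101.
The remaining cell in column 2 is (1,2) = 332 − 239 = 93.
From column 4, 332 − (53 + 65 + 109) gives (1,4) = 105.
Anti-diagonal: 105 + 69 + 61 + ? = 332, so (2,3) = 97.
Using row 1: 57 + 93 + 105 + ? → (1,3) = 332 − 255 = 77.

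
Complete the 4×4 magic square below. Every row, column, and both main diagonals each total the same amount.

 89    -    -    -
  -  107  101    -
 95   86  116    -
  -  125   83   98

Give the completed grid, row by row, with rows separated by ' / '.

89 92 110 119 / 122 107 101 80 / 95 86 116 113 / 104 125 83 98

Main diagonal is already complete: 89 + 107 + 116 + 98 = 410, so that is the magic constant.
Row 3 must total 410; the given cells sum to 297, so (3,4) = 113.
Using row 4: 125 + 83 + 98 + ? → (4,1) = 410 − 306 = 104.
The remaining cell in column 1 is (2,1) = 410 − 288 = 122.
The remaining cell in column 2 is (1,2) = 410 − 318 = 92.
Using column 3: 101 + 116 + 83 + ? → (1,3) = 410 − 300 = 110.
Anti-diagonal must total 410; the given cells sum to 291, so (1,4) = 119.
Row 2 needs 410; the known cells sum to 330, so (2,4) = 80.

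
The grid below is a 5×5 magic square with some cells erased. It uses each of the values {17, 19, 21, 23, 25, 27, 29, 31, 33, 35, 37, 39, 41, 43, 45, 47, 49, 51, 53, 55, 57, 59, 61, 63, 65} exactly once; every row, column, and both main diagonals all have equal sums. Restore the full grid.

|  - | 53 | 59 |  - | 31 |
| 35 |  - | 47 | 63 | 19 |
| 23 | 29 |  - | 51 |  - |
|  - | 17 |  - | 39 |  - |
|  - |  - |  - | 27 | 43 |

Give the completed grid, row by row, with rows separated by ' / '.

37 53 59 25 31 / 35 41 47 63 19 / 23 29 45 51 57 / 61 17 33 39 55 / 49 65 21 27 43

The 25 entries sum to 1025, so each line sums to 1025/5 = 205.
Row 2: 35 + 47 + 63 + 19 + ? = 205, so (2,2) = 41.
Column 2 needs 205; the known cells sum to 140, so (5,2) = 65.
Column 4 must total 205; the given cells sum to 180, so (1,4) = 25.
Row 1 must total 205; the given cells sum to 168, so (1,1) = 37.
The remaining cell in main diagonal is (3,3) = 205 − 160 = 45.
From anti-diagonal, 205 − (31 + 63 + 45 + 17) gives (5,1) = 49.
Row 3: 23 + 29 + 45 + 51 + ? = 205, so (3,5) = 57.
Row 5 needs 205; the known cells sum to 184, so (5,3) = 21.
Column 1 needs 205; the known cells sum to 144, so (4,1) = 61.
From column 3, 205 − (59 + 47 + 45 + 21) gives (4,3) = 33.
Column 5 needs 205; the known cells sum to 150, so (4,5) = 55.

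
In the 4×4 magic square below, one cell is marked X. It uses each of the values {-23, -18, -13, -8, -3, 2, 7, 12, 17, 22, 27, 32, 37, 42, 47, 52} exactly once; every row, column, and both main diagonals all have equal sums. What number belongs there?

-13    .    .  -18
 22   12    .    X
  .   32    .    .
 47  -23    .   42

The 16 entries sum to 232, so each line sums to 232/4 = 58.
Using row 4: 47 + (-23) + 42 + ? → (4,3) = 58 − 66 = -8.
From column 1, 58 − (-13 + 22 + 47) gives (3,1) = 2.
Column 2: 12 + 32 + (-23) + ? = 58, so (1,2) = 37.
The remaining cell in main diagonal is (3,3) = 58 − 41 = 17.
Using anti-diagonal: -18 + 32 + 47 + ? → (2,3) = 58 − 61 = -3.
Row 1 must total 58; the given cells sum to 6, so (1,3) = 52.
Row 2 must total 58; the given cells sum to 31, so (2,4) = 27.

27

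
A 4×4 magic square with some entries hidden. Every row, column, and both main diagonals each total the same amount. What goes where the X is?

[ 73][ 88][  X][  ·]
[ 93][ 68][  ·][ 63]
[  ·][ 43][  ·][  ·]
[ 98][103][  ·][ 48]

Column 2 is complete and sums to 302; that is the magic constant.
Row 2 must total 302; the given cells sum to 224, so (2,3) = 78.
Using row 4: 98 + 103 + 48 + ? → (4,3) = 302 − 249 = 53.
Column 1: 73 + 93 + 98 + ? = 302, so (3,1) = 38.
Using main diagonal: 73 + 68 + 48 + ? → (3,3) = 302 − 189 = 113.
The remaining cell in anti-diagonal is (1,4) = 302 − 219 = 83.
Using row 1: 73 + 88 + 83 + ? → (1,3) = 302 − 244 = 58.

58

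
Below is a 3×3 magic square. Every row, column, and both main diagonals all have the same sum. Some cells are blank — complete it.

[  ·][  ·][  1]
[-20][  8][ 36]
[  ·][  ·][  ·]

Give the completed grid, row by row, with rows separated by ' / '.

29 -6 1 / -20 8 36 / 15 22 -13

Row 2 is already complete: -20 + 8 + 36 = 24, so that is the magic constant.
The remaining cell in column 3 is (3,3) = 24 − 37 = -13.
Main diagonal must total 24; the given cells sum to -5, so (1,1) = 29.
The remaining cell in anti-diagonal is (3,1) = 24 − 9 = 15.
Row 1 needs 24; the known cells sum to 30, so (1,2) = -6.
Using row 3: 15 + (-13) + ? → (3,2) = 24 − 2 = 22.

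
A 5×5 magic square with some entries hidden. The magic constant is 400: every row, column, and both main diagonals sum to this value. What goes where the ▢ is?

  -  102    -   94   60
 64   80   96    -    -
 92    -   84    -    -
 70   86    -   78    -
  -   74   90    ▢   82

Column 2: 102 + 80 + 86 + 74 + ? = 400, so (3,2) = 58.
Using main diagonal: 80 + 84 + 78 + 82 + ? → (1,1) = 400 − 324 = 76.
Row 1 needs 400; the known cells sum to 332, so (1,3) = 68.
Column 1 must total 400; the given cells sum to 302, so (5,1) = 98.
Column 3 needs 400; the known cells sum to 338, so (4,3) = 62.
Anti-diagonal must total 400; the given cells sum to 328, so (2,4) = 72.
Row 2 needs 400; the known cells sum to 312, so (2,5) = 88.
Row 4 needs 400; the known cells sum to 296, so (4,5) = 104.
The remaining cell in row 5 is (5,4) = 400 − 344 = 56.

56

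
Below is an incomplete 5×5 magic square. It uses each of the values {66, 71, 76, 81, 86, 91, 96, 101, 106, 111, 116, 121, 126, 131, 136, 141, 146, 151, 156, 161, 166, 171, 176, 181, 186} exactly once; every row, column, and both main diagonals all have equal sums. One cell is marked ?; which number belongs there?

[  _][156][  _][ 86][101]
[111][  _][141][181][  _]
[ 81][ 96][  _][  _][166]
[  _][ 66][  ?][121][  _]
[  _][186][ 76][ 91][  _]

106

The 25 entries sum to 3150, so each line sums to 3150/5 = 630.
Column 2: 156 + 96 + 66 + 186 + ? = 630, so (2,2) = 126.
From column 4, 630 − (86 + 181 + 121 + 91) gives (3,4) = 151.
Row 2 needs 630; the known cells sum to 559, so (2,5) = 71.
The remaining cell in row 3 is (3,3) = 630 − 494 = 136.
Anti-diagonal: 101 + 181 + 136 + 66 + ? = 630, so (5,1) = 146.
Using row 5: 146 + 186 + 76 + 91 + ? → (5,5) = 630 − 499 = 131.
Column 5: 101 + 71 + 166 + 131 + ? = 630, so (4,5) = 161.
The remaining cell in main diagonal is (1,1) = 630 − 514 = 116.
Row 1 needs 630; the known cells sum to 459, so (1,3) = 171.
From column 1, 630 − (116 + 111 + 81 + 146) gives (4,1) = 176.
Column 3: 171 + 141 + 136 + 76 + ? = 630, so (4,3) = 106.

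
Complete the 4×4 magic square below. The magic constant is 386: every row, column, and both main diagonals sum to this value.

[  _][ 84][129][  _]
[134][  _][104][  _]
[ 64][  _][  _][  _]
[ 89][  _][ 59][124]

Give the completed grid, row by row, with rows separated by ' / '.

Row 4 needs 386; the known cells sum to 272, so (4,2) = 114.
Column 1: 134 + 64 + 89 + ? = 386, so (1,1) = 99.
Column 3: 129 + 104 + 59 + ? = 386, so (3,3) = 94.
Main diagonal needs 386; the known cells sum to 317, so (2,2) = 69.
Row 1 must total 386; the given cells sum to 312, so (1,4) = 74.
Using row 2: 134 + 69 + 104 + ? → (2,4) = 386 − 307 = 79.
Column 2: 84 + 69 + 114 + ? = 386, so (3,2) = 119.
From column 4, 386 − (74 + 79 + 124) gives (3,4) = 109.

99 84 129 74 / 134 69 104 79 / 64 119 94 109 / 89 114 59 124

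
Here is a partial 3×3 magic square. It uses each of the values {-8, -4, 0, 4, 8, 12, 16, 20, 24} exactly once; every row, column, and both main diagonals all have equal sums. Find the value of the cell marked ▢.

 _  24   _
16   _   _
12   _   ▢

The 9 entries sum to 72, so each line sums to 72/3 = 24.
The remaining cell in column 1 is (1,1) = 24 − 28 = -4.
Row 1: -4 + 24 + ? = 24, so (1,3) = 4.
Anti-diagonal needs 24; the known cells sum to 16, so (2,2) = 8.
The remaining cell in row 2 is (2,3) = 24 − 24 = 0.
From column 2, 24 − (24 + 8) gives (3,2) = -8.
Column 3: 4 + 0 + ? = 24, so (3,3) = 20.

20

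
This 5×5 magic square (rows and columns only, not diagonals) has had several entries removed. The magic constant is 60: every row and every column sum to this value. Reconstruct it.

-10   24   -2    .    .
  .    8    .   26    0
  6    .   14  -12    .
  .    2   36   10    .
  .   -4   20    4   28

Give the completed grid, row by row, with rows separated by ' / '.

-10 24 -2 32 16 / 34 8 -8 26 0 / 6 30 14 -12 22 / 18 2 36 10 -6 / 12 -4 20 4 28

Using row 5: -4 + 20 + 4 + 28 + ? → (5,1) = 60 − 48 = 12.
Using column 2: 24 + 8 + 2 + (-4) + ? → (3,2) = 60 − 30 = 30.
Column 3: -2 + 14 + 36 + 20 + ? = 60, so (2,3) = -8.
From column 4, 60 − (26 + (-12) + 10 + 4) gives (1,4) = 32.
Using row 1: -10 + 24 + (-2) + 32 + ? → (1,5) = 60 − 44 = 16.
Row 2: 8 + (-8) + 26 + 0 + ? = 60, so (2,1) = 34.
From row 3, 60 − (6 + 30 + 14 + (-12)) gives (3,5) = 22.
Column 1 must total 60; the given cells sum to 42, so (4,1) = 18.
The remaining cell in column 5 is (4,5) = 60 − 66 = -6.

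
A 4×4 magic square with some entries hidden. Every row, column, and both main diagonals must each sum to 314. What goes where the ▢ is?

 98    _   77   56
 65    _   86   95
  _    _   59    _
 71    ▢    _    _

Row 1 needs 314; the known cells sum to 231, so (1,2) = 83.
From row 2, 314 − (65 + 86 + 95) gives (2,2) = 68.
Using column 1: 98 + 65 + 71 + ? → (3,1) = 314 − 234 = 80.
Using column 3: 77 + 86 + 59 + ? → (4,3) = 314 − 222 = 92.
Main diagonal must total 314; the given cells sum to 225, so (4,4) = 89.
Anti-diagonal: 56 + 86 + 71 + ? = 314, so (3,2) = 101.
From row 3, 314 − (80 + 101 + 59) gives (3,4) = 74.
Using row 4: 71 + 92 + 89 + ? → (4,2) = 314 − 252 = 62.

62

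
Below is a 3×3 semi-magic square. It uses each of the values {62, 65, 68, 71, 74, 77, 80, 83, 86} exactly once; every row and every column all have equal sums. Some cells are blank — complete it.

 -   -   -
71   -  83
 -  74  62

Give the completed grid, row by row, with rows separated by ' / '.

The 9 entries sum to 666, so each line sums to 666/3 = 222.
The remaining cell in row 2 is (2,2) = 222 − 154 = 68.
The remaining cell in row 3 is (3,1) = 222 − 136 = 86.
The remaining cell in column 1 is (1,1) = 222 − 157 = 65.
From column 2, 222 − (68 + 74) gives (1,2) = 80.
Using column 3: 83 + 62 + ? → (1,3) = 222 − 145 = 77.

65 80 77 / 71 68 83 / 86 74 62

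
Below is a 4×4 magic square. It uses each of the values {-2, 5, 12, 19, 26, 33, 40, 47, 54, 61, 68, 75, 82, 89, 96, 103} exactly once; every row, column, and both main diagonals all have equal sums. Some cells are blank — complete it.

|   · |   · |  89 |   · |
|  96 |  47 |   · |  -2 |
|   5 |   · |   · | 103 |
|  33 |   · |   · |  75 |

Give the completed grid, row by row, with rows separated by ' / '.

68 19 89 26 / 96 47 61 -2 / 5 82 12 103 / 33 54 40 75

The 16 entries sum to 808, so each line sums to 808/4 = 202.
Row 2 needs 202; the known cells sum to 141, so (2,3) = 61.
Column 1: 96 + 5 + 33 + ? = 202, so (1,1) = 68.
Column 4: -2 + 103 + 75 + ? = 202, so (1,4) = 26.
Main diagonal needs 202; the known cells sum to 190, so (3,3) = 12.
Anti-diagonal needs 202; the known cells sum to 120, so (3,2) = 82.
The remaining cell in row 1 is (1,2) = 202 − 183 = 19.
Column 2 needs 202; the known cells sum to 148, so (4,2) = 54.
Column 3: 89 + 61 + 12 + ? = 202, so (4,3) = 40.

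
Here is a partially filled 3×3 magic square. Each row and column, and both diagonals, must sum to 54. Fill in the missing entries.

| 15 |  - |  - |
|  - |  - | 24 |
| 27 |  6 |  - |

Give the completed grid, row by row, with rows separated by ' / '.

15 30 9 / 12 18 24 / 27 6 21

From row 3, 54 − (27 + 6) gives (3,3) = 21.
Using column 1: 15 + 27 + ? → (2,1) = 54 − 42 = 12.
From column 3, 54 − (24 + 21) gives (1,3) = 9.
Main diagonal: 15 + 21 + ? = 54, so (2,2) = 18.
Using row 1: 15 + 9 + ? → (1,2) = 54 − 24 = 30.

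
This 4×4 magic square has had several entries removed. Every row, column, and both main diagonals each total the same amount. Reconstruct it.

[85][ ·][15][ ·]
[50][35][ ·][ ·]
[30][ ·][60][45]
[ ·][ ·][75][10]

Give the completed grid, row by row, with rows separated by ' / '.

Main diagonal is already complete: 85 + 35 + 60 + 10 = 190, so that is the magic constant.
Row 3 must total 190; the given cells sum to 135, so (3,2) = 55.
Column 1 needs 190; the known cells sum to 165, so (4,1) = 25.
Using column 3: 15 + 60 + 75 + ? → (2,3) = 190 − 150 = 40.
The remaining cell in anti-diagonal is (1,4) = 190 − 120 = 70.
The remaining cell in row 1 is (1,2) = 190 − 170 = 20.
Row 2 must total 190; the given cells sum to 125, so (2,4) = 65.
Row 4 needs 190; the known cells sum to 110, so (4,2) = 80.

85 20 15 70 / 50 35 40 65 / 30 55 60 45 / 25 80 75 10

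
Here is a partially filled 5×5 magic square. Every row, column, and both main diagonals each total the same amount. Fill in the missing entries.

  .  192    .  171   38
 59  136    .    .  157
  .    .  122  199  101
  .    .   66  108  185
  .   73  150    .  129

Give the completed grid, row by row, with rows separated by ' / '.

115 192 94 171 38 / 59 136 178 80 157 / 143 45 122 199 101 / 87 164 66 108 185 / 206 73 150 52 129

Column 5 is already complete: 38 + 157 + 101 + 185 + 129 = 610, so that is the magic constant.
Main diagonal needs 610; the known cells sum to 495, so (1,1) = 115.
Using row 1: 115 + 192 + 171 + 38 + ? → (1,3) = 610 − 516 = 94.
Using column 3: 94 + 122 + 66 + 150 + ? → (2,3) = 610 − 432 = 178.
From row 2, 610 − (59 + 136 + 178 + 157) gives (2,4) = 80.
Column 4: 171 + 80 + 199 + 108 + ? = 610, so (5,4) = 52.
Row 5 needs 610; the known cells sum to 404, so (5,1) = 206.
From anti-diagonal, 610 − (38 + 80 + 122 + 206) gives (4,2) = 164.
Row 4: 164 + 66 + 108 + 185 + ? = 610, so (4,1) = 87.
Using column 1: 115 + 59 + 87 + 206 + ? → (3,1) = 610 − 467 = 143.
Column 2 must total 610; the given cells sum to 565, so (3,2) = 45.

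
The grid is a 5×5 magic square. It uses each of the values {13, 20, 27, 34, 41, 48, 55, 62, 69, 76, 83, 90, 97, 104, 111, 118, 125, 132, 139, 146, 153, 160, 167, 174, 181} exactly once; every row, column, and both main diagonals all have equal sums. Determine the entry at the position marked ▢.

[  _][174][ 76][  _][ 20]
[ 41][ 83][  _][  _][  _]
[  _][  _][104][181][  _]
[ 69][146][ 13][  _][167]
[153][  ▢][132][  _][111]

55

The 25 entries sum to 2425, so each line sums to 2425/5 = 485.
The remaining cell in row 4 is (4,4) = 485 − 395 = 90.
Column 3: 76 + 104 + 13 + 132 + ? = 485, so (2,3) = 160.
From main diagonal, 485 − (83 + 104 + 90 + 111) gives (1,1) = 97.
Anti-diagonal: 20 + 104 + 146 + 153 + ? = 485, so (2,4) = 62.
Row 1: 97 + 174 + 76 + 20 + ? = 485, so (1,4) = 118.
Using row 2: 41 + 83 + 160 + 62 + ? → (2,5) = 485 − 346 = 139.
Column 1 must total 485; the given cells sum to 360, so (3,1) = 125.
Using column 4: 118 + 62 + 181 + 90 + ? → (5,4) = 485 − 451 = 34.
Column 5: 20 + 139 + 167 + 111 + ? = 485, so (3,5) = 48.
The remaining cell in row 3 is (3,2) = 485 − 458 = 27.
The remaining cell in row 5 is (5,2) = 485 − 430 = 55.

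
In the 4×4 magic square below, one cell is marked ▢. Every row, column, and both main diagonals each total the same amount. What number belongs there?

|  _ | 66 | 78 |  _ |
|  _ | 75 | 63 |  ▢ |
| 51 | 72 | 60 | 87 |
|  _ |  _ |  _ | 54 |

Row 3 is complete and sums to 270; that is the magic constant.
Using column 2: 66 + 75 + 72 + ? → (4,2) = 270 − 213 = 57.
Column 3 needs 270; the known cells sum to 201, so (4,3) = 69.
Using main diagonal: 75 + 60 + 54 + ? → (1,1) = 270 − 189 = 81.
Row 1 needs 270; the known cells sum to 225, so (1,4) = 45.
From row 4, 270 − (57 + 69 + 54) gives (4,1) = 90.
Column 1 needs 270; the known cells sum to 222, so (2,1) = 48.
Column 4: 45 + 87 + 54 + ? = 270, so (2,4) = 84.

84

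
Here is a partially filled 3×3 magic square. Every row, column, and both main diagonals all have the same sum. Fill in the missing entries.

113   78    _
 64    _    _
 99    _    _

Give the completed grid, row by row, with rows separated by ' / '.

Column 1 is already complete: 113 + 64 + 99 = 276, so that is the magic constant.
From row 1, 276 − (113 + 78) gives (1,3) = 85.
Anti-diagonal: 85 + 99 + ? = 276, so (2,2) = 92.
Row 2 must total 276; the given cells sum to 156, so (2,3) = 120.
The remaining cell in column 2 is (3,2) = 276 − 170 = 106.
Column 3: 85 + 120 + ? = 276, so (3,3) = 71.

113 78 85 / 64 92 120 / 99 106 71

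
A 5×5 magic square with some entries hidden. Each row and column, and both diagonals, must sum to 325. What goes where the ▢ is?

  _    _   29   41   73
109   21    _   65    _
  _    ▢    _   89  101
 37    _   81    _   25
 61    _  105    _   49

45

Using column 5: 73 + 101 + 25 + 49 + ? → (2,5) = 325 − 248 = 77.
Row 2: 109 + 21 + 65 + 77 + ? = 325, so (2,3) = 53.
From column 3, 325 − (29 + 53 + 81 + 105) gives (3,3) = 57.
Anti-diagonal needs 325; the known cells sum to 256, so (4,2) = 69.
Using row 4: 37 + 69 + 81 + 25 + ? → (4,4) = 325 − 212 = 113.
Column 4 needs 325; the known cells sum to 308, so (5,4) = 17.
From main diagonal, 325 − (21 + 57 + 113 + 49) gives (1,1) = 85.
Using row 1: 85 + 29 + 41 + 73 + ? → (1,2) = 325 − 228 = 97.
The remaining cell in row 5 is (5,2) = 325 − 232 = 93.
From column 1, 325 − (85 + 109 + 37 + 61) gives (3,1) = 33.
Column 2: 97 + 21 + 69 + 93 + ? = 325, so (3,2) = 45.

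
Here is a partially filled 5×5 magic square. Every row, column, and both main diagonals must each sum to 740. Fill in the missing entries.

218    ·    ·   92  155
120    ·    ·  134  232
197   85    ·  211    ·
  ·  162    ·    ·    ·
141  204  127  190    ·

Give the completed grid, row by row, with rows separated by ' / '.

218 106 169 92 155 / 120 183 71 134 232 / 197 85 148 211 99 / 64 162 225 113 176 / 141 204 127 190 78

Row 5: 141 + 204 + 127 + 190 + ? = 740, so (5,5) = 78.
Column 1 needs 740; the known cells sum to 676, so (4,1) = 64.
Column 4: 92 + 134 + 211 + 190 + ? = 740, so (4,4) = 113.
Anti-diagonal: 155 + 134 + 162 + 141 + ? = 740, so (3,3) = 148.
Row 3 needs 740; the known cells sum to 641, so (3,5) = 99.
Column 5: 155 + 232 + 99 + 78 + ? = 740, so (4,5) = 176.
Using main diagonal: 218 + 148 + 113 + 78 + ? → (2,2) = 740 − 557 = 183.
Row 2: 120 + 183 + 134 + 232 + ? = 740, so (2,3) = 71.
Row 4: 64 + 162 + 113 + 176 + ? = 740, so (4,3) = 225.
The remaining cell in column 2 is (1,2) = 740 − 634 = 106.
Column 3 needs 740; the known cells sum to 571, so (1,3) = 169.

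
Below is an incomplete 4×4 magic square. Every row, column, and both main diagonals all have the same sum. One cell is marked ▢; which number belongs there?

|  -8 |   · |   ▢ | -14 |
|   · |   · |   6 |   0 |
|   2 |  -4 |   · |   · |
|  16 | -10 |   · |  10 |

Anti-diagonal is complete and sums to 4; that is the magic constant.
Row 4: 16 + (-10) + 10 + ? = 4, so (4,3) = -12.
Column 1 must total 4; the given cells sum to 10, so (2,1) = -6.
From column 4, 4 − (-14 + 0 + 10) gives (3,4) = 8.
Row 2: -6 + 6 + 0 + ? = 4, so (2,2) = 4.
Row 3 must total 4; the given cells sum to 6, so (3,3) = -2.
From column 2, 4 − (4 + (-4) + (-10)) gives (1,2) = 14.
Column 3 needs 4; the known cells sum to -8, so (1,3) = 12.

12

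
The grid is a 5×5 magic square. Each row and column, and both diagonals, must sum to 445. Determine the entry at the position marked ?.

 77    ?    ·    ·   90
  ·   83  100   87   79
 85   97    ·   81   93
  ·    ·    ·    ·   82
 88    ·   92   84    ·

94

Row 2: 83 + 100 + 87 + 79 + ? = 445, so (2,1) = 96.
Row 3 must total 445; the given cells sum to 356, so (3,3) = 89.
Column 1: 77 + 96 + 85 + 88 + ? = 445, so (4,1) = 99.
From column 5, 445 − (90 + 79 + 93 + 82) gives (5,5) = 101.
The remaining cell in main diagonal is (4,4) = 445 − 350 = 95.
Anti-diagonal: 90 + 87 + 89 + 88 + ? = 445, so (4,2) = 91.
Using row 4: 99 + 91 + 95 + 82 + ? → (4,3) = 445 − 367 = 78.
Row 5 must total 445; the given cells sum to 365, so (5,2) = 80.
Using column 2: 83 + 97 + 91 + 80 + ? → (1,2) = 445 − 351 = 94.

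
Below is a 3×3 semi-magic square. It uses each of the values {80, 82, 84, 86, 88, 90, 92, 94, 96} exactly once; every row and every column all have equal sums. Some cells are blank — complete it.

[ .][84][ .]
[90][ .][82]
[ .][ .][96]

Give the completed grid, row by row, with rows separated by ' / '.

The 9 entries sum to 792, so each line sums to 792/3 = 264.
Row 2: 90 + 82 + ? = 264, so (2,2) = 92.
Column 2 must total 264; the given cells sum to 176, so (3,2) = 88.
Column 3: 82 + 96 + ? = 264, so (1,3) = 86.
Row 1 needs 264; the known cells sum to 170, so (1,1) = 94.
The remaining cell in row 3 is (3,1) = 264 − 184 = 80.

94 84 86 / 90 92 82 / 80 88 96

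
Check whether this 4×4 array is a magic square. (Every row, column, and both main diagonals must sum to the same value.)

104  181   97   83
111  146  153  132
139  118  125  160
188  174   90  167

Row 1: 104 + 181 + 97 + 83 = 465.
Row 2: 111 + 146 + 153 + 132 = 542.
Row 3: 139 + 118 + 125 + 160 = 542.
Row 4: 188 + 174 + 90 + 167 = 619.
Column 1: 104 + 111 + 139 + 188 = 542.
Column 2: 181 + 146 + 118 + 174 = 619.
Column 3: 97 + 153 + 125 + 90 = 465.
Column 4: 83 + 132 + 160 + 167 = 542.
Main diagonal: 104 + 146 + 125 + 167 = 542.
Anti-diagonal: 83 + 153 + 118 + 188 = 542.

No — row 4 sums to 619 but row 3 sums to 542.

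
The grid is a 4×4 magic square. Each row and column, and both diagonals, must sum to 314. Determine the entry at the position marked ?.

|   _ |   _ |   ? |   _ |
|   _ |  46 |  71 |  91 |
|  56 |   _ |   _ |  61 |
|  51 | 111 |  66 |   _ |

Using row 2: 46 + 71 + 91 + ? → (2,1) = 314 − 208 = 106.
From row 4, 314 − (51 + 111 + 66) gives (4,4) = 86.
The remaining cell in column 1 is (1,1) = 314 − 213 = 101.
Column 4 must total 314; the given cells sum to 238, so (1,4) = 76.
From main diagonal, 314 − (101 + 46 + 86) gives (3,3) = 81.
Anti-diagonal must total 314; the given cells sum to 198, so (3,2) = 116.
Column 2 must total 314; the given cells sum to 273, so (1,2) = 41.
From column 3, 314 − (71 + 81 + 66) gives (1,3) = 96.

96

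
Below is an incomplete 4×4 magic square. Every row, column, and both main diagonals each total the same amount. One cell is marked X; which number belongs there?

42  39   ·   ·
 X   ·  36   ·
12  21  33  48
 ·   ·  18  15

9

Row 3 is complete and sums to 114; that is the magic constant.
The remaining cell in column 3 is (1,3) = 114 − 87 = 27.
From main diagonal, 114 − (42 + 33 + 15) gives (2,2) = 24.
From row 1, 114 − (42 + 39 + 27) gives (1,4) = 6.
Column 2 must total 114; the given cells sum to 84, so (4,2) = 30.
The remaining cell in column 4 is (2,4) = 114 − 69 = 45.
Anti-diagonal needs 114; the known cells sum to 63, so (4,1) = 51.
The remaining cell in row 2 is (2,1) = 114 − 105 = 9.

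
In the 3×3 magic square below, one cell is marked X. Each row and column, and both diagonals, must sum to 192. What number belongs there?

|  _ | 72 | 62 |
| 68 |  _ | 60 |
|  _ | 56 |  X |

Row 1: 72 + 62 + ? = 192, so (1,1) = 58.
The remaining cell in row 2 is (2,2) = 192 − 128 = 64.
Column 1: 58 + 68 + ? = 192, so (3,1) = 66.
Using column 3: 62 + 60 + ? → (3,3) = 192 − 122 = 70.

70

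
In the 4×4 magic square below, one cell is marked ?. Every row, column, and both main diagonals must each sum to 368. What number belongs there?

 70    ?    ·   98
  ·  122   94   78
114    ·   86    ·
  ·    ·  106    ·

118

Row 2 needs 368; the known cells sum to 294, so (2,1) = 74.
From column 1, 368 − (70 + 74 + 114) gives (4,1) = 110.
Column 3 must total 368; the given cells sum to 286, so (1,3) = 82.
Main diagonal needs 368; the known cells sum to 278, so (4,4) = 90.
Anti-diagonal: 98 + 94 + 110 + ? = 368, so (3,2) = 66.
Row 1 needs 368; the known cells sum to 250, so (1,2) = 118.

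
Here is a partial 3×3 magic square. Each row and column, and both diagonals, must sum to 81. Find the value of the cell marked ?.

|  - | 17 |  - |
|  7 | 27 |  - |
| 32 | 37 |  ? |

Using row 2: 7 + 27 + ? → (2,3) = 81 − 34 = 47.
Row 3 needs 81; the known cells sum to 69, so (3,3) = 12.

12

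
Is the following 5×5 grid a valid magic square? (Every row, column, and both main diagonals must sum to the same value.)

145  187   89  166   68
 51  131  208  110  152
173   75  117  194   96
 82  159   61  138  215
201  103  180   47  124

Row 1: 145 + 187 + 89 + 166 + 68 = 655.
Row 2: 51 + 131 + 208 + 110 + 152 = 652.
Row 3: 173 + 75 + 117 + 194 + 96 = 655.
Row 4: 82 + 159 + 61 + 138 + 215 = 655.
Row 5: 201 + 103 + 180 + 47 + 124 = 655.
Column 1: 145 + 51 + 173 + 82 + 201 = 652.
Column 2: 187 + 131 + 75 + 159 + 103 = 655.
Column 3: 89 + 208 + 117 + 61 + 180 = 655.
Column 4: 166 + 110 + 194 + 138 + 47 = 655.
Column 5: 68 + 152 + 96 + 215 + 124 = 655.
Main diagonal: 145 + 131 + 117 + 138 + 124 = 655.
Anti-diagonal: 68 + 110 + 117 + 159 + 201 = 655.

No — column 1 sums to 652 but anti-diagonal sums to 655.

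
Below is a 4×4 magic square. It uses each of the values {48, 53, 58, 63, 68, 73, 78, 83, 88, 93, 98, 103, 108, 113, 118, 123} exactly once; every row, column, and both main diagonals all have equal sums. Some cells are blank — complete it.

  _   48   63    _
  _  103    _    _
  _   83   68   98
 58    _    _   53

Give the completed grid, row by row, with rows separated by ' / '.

118 48 63 113 / 73 103 88 78 / 93 83 68 98 / 58 108 123 53

The 16 entries sum to 1368, so each line sums to 1368/4 = 342.
Using row 3: 83 + 68 + 98 + ? → (3,1) = 342 − 249 = 93.
Column 2 must total 342; the given cells sum to 234, so (4,2) = 108.
Using main diagonal: 103 + 68 + 53 + ? → (1,1) = 342 − 224 = 118.
Using row 1: 118 + 48 + 63 + ? → (1,4) = 342 − 229 = 113.
From row 4, 342 − (58 + 108 + 53) gives (4,3) = 123.
Column 1 must total 342; the given cells sum to 269, so (2,1) = 73.
Column 3 needs 342; the known cells sum to 254, so (2,3) = 88.
Using column 4: 113 + 98 + 53 + ? → (2,4) = 342 − 264 = 78.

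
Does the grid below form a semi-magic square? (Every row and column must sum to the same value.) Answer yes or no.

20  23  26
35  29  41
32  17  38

No — row 3 sums to 87 but row 2 sums to 105.

Row 1: 20 + 23 + 26 = 69.
Row 2: 35 + 29 + 41 = 105.
Row 3: 32 + 17 + 38 = 87.
Column 1: 20 + 35 + 32 = 87.
Column 2: 23 + 29 + 17 = 69.
Column 3: 26 + 41 + 38 = 105.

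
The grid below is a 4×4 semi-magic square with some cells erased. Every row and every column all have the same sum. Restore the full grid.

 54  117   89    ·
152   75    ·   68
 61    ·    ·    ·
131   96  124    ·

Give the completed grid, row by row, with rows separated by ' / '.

Column 1 is already complete: 54 + 152 + 61 + 131 = 398, so that is the magic constant.
The remaining cell in row 1 is (1,4) = 398 − 260 = 138.
Row 2 must total 398; the given cells sum to 295, so (2,3) = 103.
The remaining cell in row 4 is (4,4) = 398 − 351 = 47.
Column 2: 117 + 75 + 96 + ? = 398, so (3,2) = 110.
Using column 3: 89 + 103 + 124 + ? → (3,3) = 398 − 316 = 82.
Column 4 needs 398; the known cells sum to 253, so (3,4) = 145.

54 117 89 138 / 152 75 103 68 / 61 110 82 145 / 131 96 124 47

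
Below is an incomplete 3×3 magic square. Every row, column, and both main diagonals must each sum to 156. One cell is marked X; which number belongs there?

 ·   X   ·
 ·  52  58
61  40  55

64

Row 2 needs 156; the known cells sum to 110, so (2,1) = 46.
The remaining cell in column 1 is (1,1) = 156 − 107 = 49.
From column 2, 156 − (52 + 40) gives (1,2) = 64.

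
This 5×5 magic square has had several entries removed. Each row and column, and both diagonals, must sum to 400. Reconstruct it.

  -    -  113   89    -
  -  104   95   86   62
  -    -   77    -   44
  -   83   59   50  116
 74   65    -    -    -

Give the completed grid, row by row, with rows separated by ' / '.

The remaining cell in row 2 is (2,1) = 400 − 347 = 53.
Row 4: 83 + 59 + 50 + 116 + ? = 400, so (4,1) = 92.
Column 3 needs 400; the known cells sum to 344, so (5,3) = 56.
Anti-diagonal must total 400; the given cells sum to 320, so (1,5) = 80.
Column 5 must total 400; the given cells sum to 302, so (5,5) = 98.
Using main diagonal: 104 + 77 + 50 + 98 + ? → (1,1) = 400 − 329 = 71.
From row 1, 400 − (71 + 113 + 89 + 80) gives (1,2) = 47.
Row 5: 74 + 65 + 56 + 98 + ? = 400, so (5,4) = 107.
Column 1 must total 400; the given cells sum to 290, so (3,1) = 110.
From column 2, 400 − (47 + 104 + 83 + 65) gives (3,2) = 101.
From column 4, 400 − (89 + 86 + 50 + 107) gives (3,4) = 68.

71 47 113 89 80 / 53 104 95 86 62 / 110 101 77 68 44 / 92 83 59 50 116 / 74 65 56 107 98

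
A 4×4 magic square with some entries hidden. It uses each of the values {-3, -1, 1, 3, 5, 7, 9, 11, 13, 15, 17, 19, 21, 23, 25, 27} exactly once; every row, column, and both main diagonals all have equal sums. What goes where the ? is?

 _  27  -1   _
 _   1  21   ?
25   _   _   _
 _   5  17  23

19

The 16 entries sum to 192, so each line sums to 192/4 = 48.
Row 4 must total 48; the given cells sum to 45, so (4,1) = 3.
Column 2 needs 48; the known cells sum to 33, so (3,2) = 15.
The remaining cell in column 3 is (3,3) = 48 − 37 = 11.
Main diagonal needs 48; the known cells sum to 35, so (1,1) = 13.
Anti-diagonal must total 48; the given cells sum to 39, so (1,4) = 9.
The remaining cell in row 3 is (3,4) = 48 − 51 = -3.
Column 1 must total 48; the given cells sum to 41, so (2,1) = 7.
The remaining cell in column 4 is (2,4) = 48 − 29 = 19.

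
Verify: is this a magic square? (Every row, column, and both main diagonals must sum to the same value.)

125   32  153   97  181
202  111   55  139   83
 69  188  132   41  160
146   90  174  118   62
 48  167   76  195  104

No — row 3 sums to 590 but column 2 sums to 588.

Row 1: 125 + 32 + 153 + 97 + 181 = 588.
Row 2: 202 + 111 + 55 + 139 + 83 = 590.
Row 3: 69 + 188 + 132 + 41 + 160 = 590.
Row 4: 146 + 90 + 174 + 118 + 62 = 590.
Row 5: 48 + 167 + 76 + 195 + 104 = 590.
Column 1: 125 + 202 + 69 + 146 + 48 = 590.
Column 2: 32 + 111 + 188 + 90 + 167 = 588.
Column 3: 153 + 55 + 132 + 174 + 76 = 590.
Column 4: 97 + 139 + 41 + 118 + 195 = 590.
Column 5: 181 + 83 + 160 + 62 + 104 = 590.
Main diagonal: 125 + 111 + 132 + 118 + 104 = 590.
Anti-diagonal: 181 + 139 + 132 + 90 + 48 = 590.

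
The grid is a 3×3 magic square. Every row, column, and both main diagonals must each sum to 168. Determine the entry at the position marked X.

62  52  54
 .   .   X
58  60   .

64

The remaining cell in row 3 is (3,3) = 168 − 118 = 50.
Column 1 needs 168; the known cells sum to 120, so (2,1) = 48.
From column 2, 168 − (52 + 60) gives (2,2) = 56.
From column 3, 168 − (54 + 50) gives (2,3) = 64.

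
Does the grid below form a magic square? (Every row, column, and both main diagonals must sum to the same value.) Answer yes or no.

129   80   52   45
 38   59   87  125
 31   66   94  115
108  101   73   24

No — row 1 sums to 306 but row 2 sums to 309.

Row 1: 129 + 80 + 52 + 45 = 306.
Row 2: 38 + 59 + 87 + 125 = 309.
Row 3: 31 + 66 + 94 + 115 = 306.
Row 4: 108 + 101 + 73 + 24 = 306.
Column 1: 129 + 38 + 31 + 108 = 306.
Column 2: 80 + 59 + 66 + 101 = 306.
Column 3: 52 + 87 + 94 + 73 = 306.
Column 4: 45 + 125 + 115 + 24 = 309.
Main diagonal: 129 + 59 + 94 + 24 = 306.
Anti-diagonal: 45 + 87 + 66 + 108 = 306.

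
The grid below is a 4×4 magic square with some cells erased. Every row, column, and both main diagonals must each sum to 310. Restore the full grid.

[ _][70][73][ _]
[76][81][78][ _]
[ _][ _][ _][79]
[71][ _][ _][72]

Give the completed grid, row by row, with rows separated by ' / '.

Using row 2: 76 + 81 + 78 + ? → (2,4) = 310 − 235 = 75.
Using column 4: 75 + 79 + 72 + ? → (1,4) = 310 − 226 = 84.
Anti-diagonal needs 310; the known cells sum to 233, so (3,2) = 77.
Row 1 must total 310; the given cells sum to 227, so (1,1) = 83.
From column 1, 310 − (83 + 76 + 71) gives (3,1) = 80.
Using column 2: 70 + 81 + 77 + ? → (4,2) = 310 − 228 = 82.
Main diagonal: 83 + 81 + 72 + ? = 310, so (3,3) = 74.
Row 4 must total 310; the given cells sum to 225, so (4,3) = 85.

83 70 73 84 / 76 81 78 75 / 80 77 74 79 / 71 82 85 72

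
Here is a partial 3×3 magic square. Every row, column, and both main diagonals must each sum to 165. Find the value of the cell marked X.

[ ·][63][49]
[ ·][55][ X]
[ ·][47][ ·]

The remaining cell in row 1 is (1,1) = 165 − 112 = 53.
Main diagonal must total 165; the given cells sum to 108, so (3,3) = 57.
The remaining cell in anti-diagonal is (3,1) = 165 − 104 = 61.
Column 1 needs 165; the known cells sum to 114, so (2,1) = 51.
The remaining cell in column 3 is (2,3) = 165 − 106 = 59.

59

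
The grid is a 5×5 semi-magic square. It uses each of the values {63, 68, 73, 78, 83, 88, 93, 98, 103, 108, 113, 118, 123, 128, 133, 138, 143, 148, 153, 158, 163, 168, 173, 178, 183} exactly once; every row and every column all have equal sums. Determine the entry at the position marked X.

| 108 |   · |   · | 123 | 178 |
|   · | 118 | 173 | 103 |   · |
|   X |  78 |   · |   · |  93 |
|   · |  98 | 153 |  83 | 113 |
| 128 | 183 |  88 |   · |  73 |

The 25 entries sum to 3075, so each line sums to 3075/5 = 615.
Row 4 must total 615; the given cells sum to 447, so (4,1) = 168.
Row 5 needs 615; the known cells sum to 472, so (5,4) = 143.
Column 2 needs 615; the known cells sum to 477, so (1,2) = 138.
Column 4 must total 615; the given cells sum to 452, so (3,4) = 163.
Using column 5: 178 + 93 + 113 + 73 + ? → (2,5) = 615 − 457 = 158.
From row 1, 615 − (108 + 138 + 123 + 178) gives (1,3) = 68.
From row 2, 615 − (118 + 173 + 103 + 158) gives (2,1) = 63.
Column 1 needs 615; the known cells sum to 467, so (3,1) = 148.

148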